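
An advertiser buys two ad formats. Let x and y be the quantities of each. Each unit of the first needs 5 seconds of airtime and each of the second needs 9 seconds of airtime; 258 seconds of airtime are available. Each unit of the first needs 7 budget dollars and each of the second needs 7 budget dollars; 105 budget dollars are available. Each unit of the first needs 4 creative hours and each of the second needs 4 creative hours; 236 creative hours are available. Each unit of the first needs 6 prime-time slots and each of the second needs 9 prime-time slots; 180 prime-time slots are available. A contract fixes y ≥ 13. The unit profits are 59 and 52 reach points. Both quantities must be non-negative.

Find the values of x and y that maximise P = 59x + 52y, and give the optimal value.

x = 2, y = 13, maximum P = 794

Vertices and P = 59x + 52y:
  (0, 15) → P = 780
  (0, 13) → P = 676
  (2, 13) → P = 794

The binding constraints are 7x + 7y = 105 and y = 13.
Solving simultaneously gives x = 2, y = 13.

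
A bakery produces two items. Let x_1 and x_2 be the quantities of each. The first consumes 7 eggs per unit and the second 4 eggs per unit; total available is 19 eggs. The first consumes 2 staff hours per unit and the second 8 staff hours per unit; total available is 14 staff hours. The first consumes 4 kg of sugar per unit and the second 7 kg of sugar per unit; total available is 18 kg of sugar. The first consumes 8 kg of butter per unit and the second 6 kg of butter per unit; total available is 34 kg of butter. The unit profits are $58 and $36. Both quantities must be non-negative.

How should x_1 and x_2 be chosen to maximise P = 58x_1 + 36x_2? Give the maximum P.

x_1 = 2, x_2 = 5/4, maximum P = 161

Feasible corners and P = 58x_1 + 36x_2:
  (0, 0) → P = 0
  (0, 7/4) → P = 63
  (19/7, 0) → P = 1102/7
  (2, 5/4) → P = 161

The binding constraints are 7x_1 + 4x_2 = 19 and 2x_1 + 8x_2 = 14.
Solving simultaneously gives x_1 = 2, x_2 = 5/4.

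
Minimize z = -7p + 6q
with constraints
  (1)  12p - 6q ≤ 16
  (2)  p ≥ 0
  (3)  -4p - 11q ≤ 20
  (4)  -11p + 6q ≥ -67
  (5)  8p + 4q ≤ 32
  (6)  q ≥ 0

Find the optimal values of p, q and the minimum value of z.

p = 4/3, q = 0, minimum z = -28/3

Vertices and z = -7p + 6q:
  (8/3, 8/3) → z = -8/3
  (4/3, 0) → z = -28/3
  (0, 8) → z = 48
  (0, 0) → z = 0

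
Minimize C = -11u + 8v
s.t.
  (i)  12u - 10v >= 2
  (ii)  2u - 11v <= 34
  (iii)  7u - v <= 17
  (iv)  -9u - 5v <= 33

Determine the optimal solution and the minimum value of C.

u = 51/25, v = -68/25, minimum C = -221/5

Corner points and C = -11u + 8v:
  (84/29, 95/29) → C = -164/29
  (-32/15, -69/25) → C = 104/75
  (51/25, -68/25) → C = -221/5
  (-193/109, -372/109) → C = -853/109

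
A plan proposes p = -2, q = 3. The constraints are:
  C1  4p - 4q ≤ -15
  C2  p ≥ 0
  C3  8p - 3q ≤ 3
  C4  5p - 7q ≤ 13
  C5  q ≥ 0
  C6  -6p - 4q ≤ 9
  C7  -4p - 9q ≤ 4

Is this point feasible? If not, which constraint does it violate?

not feasible — violates C2

Constraint C2: p = -2, which is not ≥ 0. All other constraints are satisfied.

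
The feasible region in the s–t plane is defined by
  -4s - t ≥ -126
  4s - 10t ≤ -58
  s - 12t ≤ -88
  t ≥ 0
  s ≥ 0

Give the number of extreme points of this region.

4

The feasible vertices (each the meet of two boundaries and inside every other half-plane) are:
  (601/22, 184/11)
  (0, 126)
  (92/19, 147/19)
  (0, 22/3)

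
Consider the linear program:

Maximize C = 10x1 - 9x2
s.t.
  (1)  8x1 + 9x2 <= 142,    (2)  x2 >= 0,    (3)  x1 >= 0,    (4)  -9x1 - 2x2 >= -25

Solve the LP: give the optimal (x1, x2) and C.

Extreme points and C = 10x1 - 9x2:
  (0, 0) → C = 0
  (25/9, 0) → C = 250/9
  (0, 25/2) → C = -225/2

At the optimal vertex, x2 = 0 and -9x1 - 2x2 = -25.
Solving simultaneously gives x1 = 25/9, x2 = 0.

x1 = 25/9, x2 = 0, maximum C = 250/9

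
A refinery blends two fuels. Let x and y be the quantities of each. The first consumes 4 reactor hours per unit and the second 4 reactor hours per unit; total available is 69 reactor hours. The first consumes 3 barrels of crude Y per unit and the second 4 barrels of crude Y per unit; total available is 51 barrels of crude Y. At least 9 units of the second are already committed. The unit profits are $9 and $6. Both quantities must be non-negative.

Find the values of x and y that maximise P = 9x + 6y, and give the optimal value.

Extreme points and P = 9x + 6y:
  (0, 51/4) → P = 153/2
  (0, 9) → P = 54
  (5, 9) → P = 99

x = 5, y = 9, maximum P = 99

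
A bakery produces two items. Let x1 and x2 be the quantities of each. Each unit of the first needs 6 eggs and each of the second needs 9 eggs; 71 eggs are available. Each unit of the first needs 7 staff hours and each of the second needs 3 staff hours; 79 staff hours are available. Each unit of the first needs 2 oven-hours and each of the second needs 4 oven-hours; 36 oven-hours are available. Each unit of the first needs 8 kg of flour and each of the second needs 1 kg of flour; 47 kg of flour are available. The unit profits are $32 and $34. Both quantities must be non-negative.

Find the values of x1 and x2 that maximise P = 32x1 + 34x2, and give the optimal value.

Feasible corners and P = 32x1 + 34x2:
  (0, 0) → P = 0
  (0, 71/9) → P = 2414/9
  (47/8, 0) → P = 188
  (16/3, 13/3) → P = 318

x1 = 16/3, x2 = 13/3, maximum P = 318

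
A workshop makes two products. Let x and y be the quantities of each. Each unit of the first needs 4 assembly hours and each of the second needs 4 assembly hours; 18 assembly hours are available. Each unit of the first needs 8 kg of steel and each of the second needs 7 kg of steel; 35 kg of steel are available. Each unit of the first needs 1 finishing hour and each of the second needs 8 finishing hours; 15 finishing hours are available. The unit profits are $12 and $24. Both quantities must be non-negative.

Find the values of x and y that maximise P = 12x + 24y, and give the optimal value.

Vertices and P = 12x + 24y:
  (0, 0) → P = 0
  (0, 15/8) → P = 45
  (35/8, 0) → P = 105/2
  (7/2, 1) → P = 66
  (3, 3/2) → P = 72

x = 3, y = 3/2, maximum P = 72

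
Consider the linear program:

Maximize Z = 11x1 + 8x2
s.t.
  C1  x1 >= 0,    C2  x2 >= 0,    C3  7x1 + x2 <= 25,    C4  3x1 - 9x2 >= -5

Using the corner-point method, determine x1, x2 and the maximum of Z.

Feasible corners and Z = 11x1 + 8x2:
  (0, 0) → Z = 0
  (0, 5/9) → Z = 40/9
  (25/7, 0) → Z = 275/7
  (10/3, 5/3) → Z = 50

The optimum lies where 7x1 + x2 = 25 and 3x1 - 9x2 = -5.
Solving simultaneously gives x1 = 10/3, x2 = 5/3.

x1 = 10/3, x2 = 5/3, maximum Z = 50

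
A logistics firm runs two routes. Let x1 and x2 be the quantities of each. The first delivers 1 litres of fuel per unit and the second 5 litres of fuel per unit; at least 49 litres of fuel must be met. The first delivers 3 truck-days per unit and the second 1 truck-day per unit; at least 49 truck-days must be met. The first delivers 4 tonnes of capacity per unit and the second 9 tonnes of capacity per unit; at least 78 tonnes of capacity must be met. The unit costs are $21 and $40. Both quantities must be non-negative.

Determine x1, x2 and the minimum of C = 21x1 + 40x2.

x1 = 14, x2 = 7, minimum C = 574

Extreme points and C = 21x1 + 40x2:
  (0, 49) → C = 1960
  (49, 0) → C = 1029
  (14, 7) → C = 574
The feasible region is unbounded (it extends along (0, 1), (1, 0)), but C strictly increases along every unbounded feasible direction, so there is no improving ray and the minimum is attained at a vertex.

The binding constraints are x1 + 5x2 = 49 and 3x1 + x2 = 49.
Solving simultaneously gives x1 = 14, x2 = 7.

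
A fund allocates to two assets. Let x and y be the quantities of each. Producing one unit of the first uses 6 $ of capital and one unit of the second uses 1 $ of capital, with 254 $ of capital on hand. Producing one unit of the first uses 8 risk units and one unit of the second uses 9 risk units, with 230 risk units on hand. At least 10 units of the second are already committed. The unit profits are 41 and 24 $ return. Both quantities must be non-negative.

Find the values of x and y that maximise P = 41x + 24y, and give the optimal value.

x = 35/2, y = 10, maximum P = 1915/2

Extreme points and P = 41x + 24y:
  (0, 230/9) → P = 1840/3
  (0, 10) → P = 240
  (35/2, 10) → P = 1915/2

At the optimal vertex, 8x + 9y = 230 and y = 10.
Solving simultaneously gives x = 35/2, y = 10.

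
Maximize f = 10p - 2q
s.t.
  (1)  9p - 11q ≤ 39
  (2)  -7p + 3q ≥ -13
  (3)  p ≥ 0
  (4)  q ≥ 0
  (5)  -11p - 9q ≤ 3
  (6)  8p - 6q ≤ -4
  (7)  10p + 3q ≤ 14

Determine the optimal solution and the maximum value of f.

Corner points and f = 10p - 2q:
  (0, 2/3) → f = -4/3
  (0, 14/3) → f = -28/3
  (6/7, 38/21) → f = 104/21

p = 6/7, q = 38/21, maximum f = 104/21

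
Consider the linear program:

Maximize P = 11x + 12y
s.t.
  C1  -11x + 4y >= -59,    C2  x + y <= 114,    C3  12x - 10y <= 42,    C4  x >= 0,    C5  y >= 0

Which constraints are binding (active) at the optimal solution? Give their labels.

C2 and C4

Corner points and P = 11x + 12y:
  (103/3, 239/3) → P = 4001/3
  (211/31, 123/31) → P = 3797/31
  (0, 114) → P = 1368
  (7/2, 0) → P = 77/2
  (0, 0) → P = 0

The maximum is at (0, 114). Substituting into each constraint, equality holds for C2 and C4; the remaining constraints have slack.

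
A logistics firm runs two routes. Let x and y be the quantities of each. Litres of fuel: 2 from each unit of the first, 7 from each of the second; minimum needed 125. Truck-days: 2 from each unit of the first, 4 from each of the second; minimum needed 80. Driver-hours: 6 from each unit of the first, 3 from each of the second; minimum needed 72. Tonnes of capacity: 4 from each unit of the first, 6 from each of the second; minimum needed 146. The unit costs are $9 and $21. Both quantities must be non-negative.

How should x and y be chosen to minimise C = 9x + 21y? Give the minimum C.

x = 17, y = 13, minimum C = 426

Vertices and C = 9x + 21y:
  (0, 73/3) → C = 511
  (125/2, 0) → C = 1125/2
  (17, 13) → C = 426
The feasible region is unbounded (it extends along (0, 1), (1, 0)), but C strictly increases along every unbounded feasible direction, so there is no improving ray and the minimum is attained at a vertex.

The optimum lies where 2x + 7y = 125 and 4x + 6y = 146.
Solving simultaneously gives x = 17, y = 13.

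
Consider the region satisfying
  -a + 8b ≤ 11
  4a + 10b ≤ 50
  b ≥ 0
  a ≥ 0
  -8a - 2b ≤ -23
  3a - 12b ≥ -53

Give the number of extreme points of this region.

4

Pairwise boundary intersections that survive every other constraint:
  (145/21, 47/21)
  (27/11, 37/22)
  (25/2, 0)
  (23/8, 0)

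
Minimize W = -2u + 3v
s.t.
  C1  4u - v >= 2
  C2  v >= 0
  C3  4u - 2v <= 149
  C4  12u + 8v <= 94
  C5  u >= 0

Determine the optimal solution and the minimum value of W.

u = 47/6, v = 0, minimum W = -47/3

Vertices and W = -2u + 3v:
  (1/2, 0) → W = -1
  (5/2, 8) → W = 19
  (47/6, 0) → W = -47/3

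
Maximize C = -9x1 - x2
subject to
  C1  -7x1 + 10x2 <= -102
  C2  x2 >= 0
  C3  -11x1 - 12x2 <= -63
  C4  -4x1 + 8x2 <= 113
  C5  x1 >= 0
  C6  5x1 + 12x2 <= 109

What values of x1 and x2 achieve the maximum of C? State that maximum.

x1 = 102/7, x2 = 0, maximum C = -918/7

Corner points and C = -9x1 - x2:
  (102/7, 0) → C = -918/7
  (1157/67, 253/134) → C = -21079/134
  (109/5, 0) → C = -981/5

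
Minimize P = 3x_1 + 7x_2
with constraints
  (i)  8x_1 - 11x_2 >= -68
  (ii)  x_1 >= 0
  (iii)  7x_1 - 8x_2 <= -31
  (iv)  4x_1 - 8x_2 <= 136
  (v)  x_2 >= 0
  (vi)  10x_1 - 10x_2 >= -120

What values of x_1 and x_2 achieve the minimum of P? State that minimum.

Extreme points and P = 3x_1 + 7x_2:
  (0, 68/11) → P = 476/11
  (203/13, 228/13) → P = 2205/13
  (0, 31/8) → P = 217/8

x_1 = 0, x_2 = 31/8, minimum P = 217/8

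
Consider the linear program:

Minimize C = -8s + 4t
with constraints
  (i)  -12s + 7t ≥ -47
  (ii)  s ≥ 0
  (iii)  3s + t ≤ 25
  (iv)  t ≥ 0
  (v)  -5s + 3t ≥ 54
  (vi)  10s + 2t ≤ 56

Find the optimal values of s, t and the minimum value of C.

Feasible corners and C = -8s + 4t:
  (0, 25) → C = 100
  (0, 18) → C = 72
  (3/2, 41/2) → C = 70

The optimum lies where 3s + t = 25 and -5s + 3t = 54.
Solving simultaneously gives s = 3/2, t = 41/2.

s = 3/2, t = 41/2, minimum C = 70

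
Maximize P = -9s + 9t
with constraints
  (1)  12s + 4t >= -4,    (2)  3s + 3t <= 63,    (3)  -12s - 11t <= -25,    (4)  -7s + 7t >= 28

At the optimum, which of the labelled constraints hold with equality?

Vertices and P = -9s + 9t:
  (-11, 32) → P = 387
  (-12/7, 29/7) → P = 369/7
  (17/2, 25/2) → P = 36
  (-19/23, 73/23) → P = 36

The maximum is at (-11, 32). Substituting into each constraint, equality holds for (1) and (2); the remaining constraints have slack.

(1) and (2)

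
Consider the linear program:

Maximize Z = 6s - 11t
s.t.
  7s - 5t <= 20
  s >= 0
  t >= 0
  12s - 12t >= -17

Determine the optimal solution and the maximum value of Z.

s = 20/7, t = 0, maximum Z = 120/7

The optimum lies where 7s - 5t = 20 and t = 0.
Solving simultaneously gives s = 20/7, t = 0.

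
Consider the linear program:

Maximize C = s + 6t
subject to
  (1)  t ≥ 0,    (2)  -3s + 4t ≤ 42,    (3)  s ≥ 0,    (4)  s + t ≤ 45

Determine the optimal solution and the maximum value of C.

s = 138/7, t = 177/7, maximum C = 1200/7

Corner points and C = s + 6t:
  (0, 0) → C = 0
  (45, 0) → C = 45
  (0, 21/2) → C = 63
  (138/7, 177/7) → C = 1200/7

The binding constraints are -3s + 4t = 42 and s + t = 45.
Solving simultaneously gives s = 138/7, t = 177/7.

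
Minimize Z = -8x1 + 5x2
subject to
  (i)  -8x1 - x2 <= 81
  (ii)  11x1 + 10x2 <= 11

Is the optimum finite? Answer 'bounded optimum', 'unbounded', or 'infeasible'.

From the feasible point (-821/69, 979/69), moving in the direction (10, -11) keeps every constraint satisfied while Z decreases without bound.

unbounded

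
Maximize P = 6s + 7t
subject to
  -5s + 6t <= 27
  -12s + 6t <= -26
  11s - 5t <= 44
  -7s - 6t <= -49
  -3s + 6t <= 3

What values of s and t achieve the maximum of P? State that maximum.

s = 93/17, t = 55/17, maximum P = 943/17

Feasible corners and P = 6s + 7t:
  (509/101, 231/101) → P = 4671/101
  (93/17, 55/17) → P = 943/17
  (23/5, 14/5) → P = 236/5

At the optimal vertex, 11s - 5t = 44 and -3s + 6t = 3.
Solving simultaneously gives s = 93/17, t = 55/17.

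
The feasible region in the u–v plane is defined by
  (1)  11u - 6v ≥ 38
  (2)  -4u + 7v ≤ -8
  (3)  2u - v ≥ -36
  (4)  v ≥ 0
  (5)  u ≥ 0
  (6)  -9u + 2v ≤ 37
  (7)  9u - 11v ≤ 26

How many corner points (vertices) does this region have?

The feasible vertices (each the meet of two boundaries and inside every other half-plane) are:
  (218/53, 64/53)
  (262/67, 56/67)
  (94/19, 32/19)

3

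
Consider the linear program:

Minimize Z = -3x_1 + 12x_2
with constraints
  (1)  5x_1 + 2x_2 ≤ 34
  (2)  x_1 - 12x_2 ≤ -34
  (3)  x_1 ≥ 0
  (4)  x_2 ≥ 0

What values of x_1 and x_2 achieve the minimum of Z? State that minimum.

The binding constraints are 5x_1 + 2x_2 = 34 and x_1 - 12x_2 = -34.
Solving simultaneously gives x_1 = 170/31, x_2 = 102/31.

x_1 = 170/31, x_2 = 102/31, minimum Z = 714/31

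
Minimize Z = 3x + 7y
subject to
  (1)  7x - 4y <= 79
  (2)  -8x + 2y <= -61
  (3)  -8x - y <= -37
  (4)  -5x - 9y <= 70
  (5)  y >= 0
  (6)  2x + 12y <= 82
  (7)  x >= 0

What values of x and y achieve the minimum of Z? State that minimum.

x = 61/8, y = 0, minimum Z = 183/8

Corner points and Z = 3x + 7y:
  (79/7, 0) → Z = 237/7
  (319/23, 104/23) → Z = 1685/23
  (61/8, 0) → Z = 183/8
  (224/25, 267/50) → Z = 3213/50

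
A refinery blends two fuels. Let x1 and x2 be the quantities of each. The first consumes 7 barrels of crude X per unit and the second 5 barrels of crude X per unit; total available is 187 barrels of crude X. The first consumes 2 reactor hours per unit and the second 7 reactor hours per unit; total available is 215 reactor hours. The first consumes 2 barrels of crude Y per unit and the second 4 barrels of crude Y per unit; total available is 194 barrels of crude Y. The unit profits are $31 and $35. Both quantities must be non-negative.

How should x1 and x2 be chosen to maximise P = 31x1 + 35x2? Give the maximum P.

Feasible corners and P = 31x1 + 35x2:
  (0, 0) → P = 0
  (0, 215/7) → P = 1075
  (187/7, 0) → P = 5797/7
  (6, 29) → P = 1201

The binding constraints are 7x1 + 5x2 = 187 and 2x1 + 7x2 = 215.
Solving simultaneously gives x1 = 6, x2 = 29.

x1 = 6, x2 = 29, maximum P = 1201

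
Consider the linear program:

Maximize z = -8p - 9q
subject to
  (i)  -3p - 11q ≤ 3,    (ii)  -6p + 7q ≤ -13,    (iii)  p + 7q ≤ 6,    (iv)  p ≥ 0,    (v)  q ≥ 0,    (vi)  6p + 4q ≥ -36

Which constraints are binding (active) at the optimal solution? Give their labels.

Vertices and z = -8p - 9q:
  (19/7, 23/49) → z = -1271/49
  (13/6, 0) → z = -52/3
  (6, 0) → z = -48

The maximum is at (13/6, 0). Substituting into each constraint, equality holds for (ii) and (v); the remaining constraints have slack.

(ii) and (v)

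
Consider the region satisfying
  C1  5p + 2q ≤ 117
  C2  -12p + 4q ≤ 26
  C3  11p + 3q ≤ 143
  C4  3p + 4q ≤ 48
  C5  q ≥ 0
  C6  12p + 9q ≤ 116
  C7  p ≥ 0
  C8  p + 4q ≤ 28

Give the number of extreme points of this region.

5

Intersecting each pair of boundary lines and keeping only the points that satisfy every inequality leaves:
  (0, 13/2)
  (2/13, 181/26)
  (29/3, 0)
  (0, 0)
  (212/39, 220/39)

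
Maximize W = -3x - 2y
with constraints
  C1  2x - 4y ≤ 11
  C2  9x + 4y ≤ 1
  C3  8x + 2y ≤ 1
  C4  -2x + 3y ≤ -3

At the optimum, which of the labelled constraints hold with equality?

C1 and C4

Feasible corners and W = -3x - 2y:
  (13/18, -43/18) → W = 47/18
  (-21/2, -8) → W = 95/2
  (9/28, -11/14) → W = 17/28

The maximum is at (-21/2, -8). Substituting into each constraint, equality holds for C1 and C4; the remaining constraints have slack.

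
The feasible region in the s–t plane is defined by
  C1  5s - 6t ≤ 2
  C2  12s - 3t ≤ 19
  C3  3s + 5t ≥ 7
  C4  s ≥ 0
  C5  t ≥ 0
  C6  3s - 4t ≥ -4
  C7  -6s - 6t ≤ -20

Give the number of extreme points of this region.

3

Intersecting each pair of boundary lines and keeping only the points that satisfy every inequality leaves:
  (88/39, 35/13)
  (29/15, 7/5)
  (4/3, 2)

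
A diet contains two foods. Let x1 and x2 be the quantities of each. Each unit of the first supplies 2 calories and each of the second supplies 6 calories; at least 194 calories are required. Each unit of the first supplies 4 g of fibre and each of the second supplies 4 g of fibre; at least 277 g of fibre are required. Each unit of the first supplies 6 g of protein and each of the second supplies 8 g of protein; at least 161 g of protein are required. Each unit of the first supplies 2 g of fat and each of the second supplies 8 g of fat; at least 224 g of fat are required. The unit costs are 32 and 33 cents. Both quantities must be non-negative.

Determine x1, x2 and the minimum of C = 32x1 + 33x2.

x1 = 55, x2 = 57/4, minimum C = 8921/4

The feasible region is unbounded (it extends along (0, 1), (1, 0)), but C strictly increases along every unbounded feasible direction, so there is no improving ray and the minimum is attained at a vertex.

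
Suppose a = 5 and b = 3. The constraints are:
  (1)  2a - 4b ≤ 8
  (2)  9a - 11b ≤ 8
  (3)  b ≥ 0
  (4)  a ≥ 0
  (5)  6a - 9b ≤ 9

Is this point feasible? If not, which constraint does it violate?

Constraint (2): 9a - 11b = 12, which is not ≤ 8. All other constraints are satisfied.

not feasible — violates (2)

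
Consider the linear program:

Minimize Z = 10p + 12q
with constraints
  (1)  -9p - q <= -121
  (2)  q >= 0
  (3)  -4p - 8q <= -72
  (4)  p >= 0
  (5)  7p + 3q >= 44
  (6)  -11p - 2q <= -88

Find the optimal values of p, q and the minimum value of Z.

Corner points and Z = 10p + 12q:
  (224/17, 41/17) → Z = 2732/17
  (0, 121) → Z = 1452
  (18, 0) → Z = 180
The feasible region is unbounded (it extends along (0, 1), (1, 0)), but Z strictly increases along every unbounded feasible direction, so there is no improving ray and the minimum is attained at a vertex.

p = 224/17, q = 41/17, minimum Z = 2732/17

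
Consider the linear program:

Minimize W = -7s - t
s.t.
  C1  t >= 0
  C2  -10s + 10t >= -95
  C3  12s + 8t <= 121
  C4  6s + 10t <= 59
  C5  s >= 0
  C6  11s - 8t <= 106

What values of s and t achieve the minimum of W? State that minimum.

Corner points and W = -7s - t:
  (19/2, 0) → W = -133/2
  (0, 0) → W = 0
  (77/8, 1/8) → W = -135/2
  (0, 59/10) → W = -59/10

At the optimal vertex, -10s + 10t = -95 and 6s + 10t = 59.
Solving simultaneously gives s = 77/8, t = 1/8.

s = 77/8, t = 1/8, minimum W = -135/2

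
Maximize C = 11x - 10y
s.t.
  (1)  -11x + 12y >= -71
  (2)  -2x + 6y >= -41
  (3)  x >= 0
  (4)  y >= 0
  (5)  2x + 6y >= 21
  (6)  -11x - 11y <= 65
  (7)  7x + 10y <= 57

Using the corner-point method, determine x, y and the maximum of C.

x = 6, y = 3/2, maximum C = 51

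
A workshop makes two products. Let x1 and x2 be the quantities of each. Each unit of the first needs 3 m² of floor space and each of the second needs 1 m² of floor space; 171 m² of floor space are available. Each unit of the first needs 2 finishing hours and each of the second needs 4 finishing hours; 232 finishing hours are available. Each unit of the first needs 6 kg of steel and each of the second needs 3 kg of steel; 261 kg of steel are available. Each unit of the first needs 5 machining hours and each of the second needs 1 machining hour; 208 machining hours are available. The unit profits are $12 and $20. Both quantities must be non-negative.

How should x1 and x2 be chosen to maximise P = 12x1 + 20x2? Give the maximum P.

Feasible corners and P = 12x1 + 20x2:
  (0, 0) → P = 0
  (0, 58) → P = 1160
  (208/5, 0) → P = 2496/5
  (58/3, 145/3) → P = 3596/3
  (121/3, 19/3) → P = 1832/3

x1 = 58/3, x2 = 145/3, maximum P = 3596/3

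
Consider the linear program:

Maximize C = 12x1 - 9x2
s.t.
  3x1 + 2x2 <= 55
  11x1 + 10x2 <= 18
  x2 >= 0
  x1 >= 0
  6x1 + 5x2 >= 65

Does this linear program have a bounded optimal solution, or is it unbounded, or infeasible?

The boundaries 3x1 + 2x2 = 55 and x2 = 0 meet at (55/3, 0), but that point violates 11x1 + 10x2 ≤ 18. Every candidate vertex is excluded by some other constraint, so the feasible region is empty.

infeasible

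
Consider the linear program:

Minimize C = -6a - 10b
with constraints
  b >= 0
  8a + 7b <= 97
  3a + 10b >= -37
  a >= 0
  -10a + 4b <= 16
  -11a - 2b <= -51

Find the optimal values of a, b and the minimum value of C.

The binding constraints are 8a + 7b = 97 and -10a + 4b = 16.
Solving simultaneously gives a = 46/17, b = 183/17.

a = 46/17, b = 183/17, minimum C = -2106/17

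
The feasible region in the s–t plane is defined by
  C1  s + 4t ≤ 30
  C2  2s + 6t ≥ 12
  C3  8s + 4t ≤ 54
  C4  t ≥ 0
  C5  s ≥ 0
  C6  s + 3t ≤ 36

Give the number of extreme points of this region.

Intersecting each pair of boundary lines and keeping only the points that satisfy every inequality leaves:
  (24/7, 93/14)
  (0, 15/2)
  (6, 0)
  (0, 2)
  (27/4, 0)

5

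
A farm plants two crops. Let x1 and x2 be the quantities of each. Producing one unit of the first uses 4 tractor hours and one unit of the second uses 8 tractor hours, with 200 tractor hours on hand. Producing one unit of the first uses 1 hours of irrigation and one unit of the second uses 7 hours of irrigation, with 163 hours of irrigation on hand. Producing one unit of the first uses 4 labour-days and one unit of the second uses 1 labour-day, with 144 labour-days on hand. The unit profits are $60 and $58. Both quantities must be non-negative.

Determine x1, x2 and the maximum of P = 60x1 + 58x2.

x1 = 34, x2 = 8, maximum P = 2504

Vertices and P = 60x1 + 58x2:
  (0, 0) → P = 0
  (0, 163/7) → P = 9454/7
  (36, 0) → P = 2160
  (24/5, 113/5) → P = 7994/5
  (34, 8) → P = 2504

The optimum lies where 4x1 + 8x2 = 200 and 4x1 + x2 = 144.
Solving simultaneously gives x1 = 34, x2 = 8.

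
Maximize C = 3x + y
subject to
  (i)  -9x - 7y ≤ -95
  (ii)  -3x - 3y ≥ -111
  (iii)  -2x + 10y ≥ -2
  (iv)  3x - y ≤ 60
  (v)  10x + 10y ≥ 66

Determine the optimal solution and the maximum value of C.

x = 97/4, y = 51/4, maximum C = 171/2

At the optimal vertex, -3x - 3y = -111 and 3x - y = 60.
Solving simultaneously gives x = 97/4, y = 51/4.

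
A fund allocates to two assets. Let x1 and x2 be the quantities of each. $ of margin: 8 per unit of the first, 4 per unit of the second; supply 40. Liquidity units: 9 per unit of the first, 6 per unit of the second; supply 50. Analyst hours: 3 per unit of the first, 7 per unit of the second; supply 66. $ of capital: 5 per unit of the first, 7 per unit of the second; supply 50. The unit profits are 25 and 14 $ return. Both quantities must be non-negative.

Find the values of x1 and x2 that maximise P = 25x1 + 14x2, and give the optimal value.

Vertices and P = 25x1 + 14x2:
  (0, 0) → P = 0
  (0, 50/7) → P = 100
  (5, 0) → P = 125
  (10/3, 10/3) → P = 130
  (50/33, 200/33) → P = 1350/11

The optimum lies where 8x1 + 4x2 = 40 and 9x1 + 6x2 = 50.
Solving simultaneously gives x1 = 10/3, x2 = 10/3.

x1 = 10/3, x2 = 10/3, maximum P = 130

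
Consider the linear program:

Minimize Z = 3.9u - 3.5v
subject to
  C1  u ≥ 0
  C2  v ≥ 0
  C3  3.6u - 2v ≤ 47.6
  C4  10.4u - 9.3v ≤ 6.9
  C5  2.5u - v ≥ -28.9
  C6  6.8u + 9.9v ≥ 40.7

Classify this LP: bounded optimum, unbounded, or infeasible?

From the feasible point (0, 28.9), moving in the direction (1, 2.5) keeps every constraint satisfied while Z decreases without bound.

unbounded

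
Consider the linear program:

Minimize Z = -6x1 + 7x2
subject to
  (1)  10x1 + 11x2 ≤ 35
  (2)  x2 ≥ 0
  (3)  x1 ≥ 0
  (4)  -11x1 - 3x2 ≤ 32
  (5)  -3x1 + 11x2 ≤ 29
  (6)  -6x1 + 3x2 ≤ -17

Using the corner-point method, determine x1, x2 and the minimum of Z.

x1 = 7/2, x2 = 0, minimum Z = -21

At the optimal vertex, 10x1 + 11x2 = 35 and x2 = 0.
Solving simultaneously gives x1 = 7/2, x2 = 0.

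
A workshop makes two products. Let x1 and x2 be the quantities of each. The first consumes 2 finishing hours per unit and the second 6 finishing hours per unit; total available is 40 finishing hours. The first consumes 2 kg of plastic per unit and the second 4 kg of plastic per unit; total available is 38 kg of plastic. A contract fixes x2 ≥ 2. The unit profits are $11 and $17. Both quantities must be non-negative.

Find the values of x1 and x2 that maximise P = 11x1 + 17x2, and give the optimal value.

The optimum lies where 2x1 + 6x2 = 40 and x2 = 2.
Solving simultaneously gives x1 = 14, x2 = 2.

x1 = 14, x2 = 2, maximum P = 188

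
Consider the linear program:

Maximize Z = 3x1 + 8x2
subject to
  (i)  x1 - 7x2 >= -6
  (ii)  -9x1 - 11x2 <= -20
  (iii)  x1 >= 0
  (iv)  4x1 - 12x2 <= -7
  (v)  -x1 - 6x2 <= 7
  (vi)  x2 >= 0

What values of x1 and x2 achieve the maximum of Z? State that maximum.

x1 = 23/16, x2 = 17/16, maximum Z = 205/16

Vertices and Z = 3x1 + 8x2:
  (1, 1) → Z = 11
  (23/16, 17/16) → Z = 205/16
  (163/152, 143/152) → Z = 1633/152

The optimum lies where x1 - 7x2 = -6 and 4x1 - 12x2 = -7.
Solving simultaneously gives x1 = 23/16, x2 = 17/16.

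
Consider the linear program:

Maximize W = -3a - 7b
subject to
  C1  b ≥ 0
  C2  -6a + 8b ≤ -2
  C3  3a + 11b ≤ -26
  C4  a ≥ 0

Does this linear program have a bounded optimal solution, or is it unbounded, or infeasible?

The boundaries b = 0 and -6a + 8b = -2 meet at (1/3, 0), but that point violates 3a + 11b ≤ -26. Every candidate vertex is excluded by some other constraint, so the feasible region is empty.

infeasible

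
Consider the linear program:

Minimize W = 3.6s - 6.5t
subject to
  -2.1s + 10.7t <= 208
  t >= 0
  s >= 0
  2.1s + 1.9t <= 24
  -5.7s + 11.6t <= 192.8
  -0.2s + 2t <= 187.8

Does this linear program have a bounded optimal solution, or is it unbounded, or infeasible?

bounded optimum

Vertices and W = 3.6s - 6.5t:
  (0, 0) → W = 0
  (80/7, 0) → W = 288/7
  (0, 240/19) → W = -1560/19
The feasible region has finitely many vertices and no improving ray; the minimum is -1560/19 at (0, 240/19).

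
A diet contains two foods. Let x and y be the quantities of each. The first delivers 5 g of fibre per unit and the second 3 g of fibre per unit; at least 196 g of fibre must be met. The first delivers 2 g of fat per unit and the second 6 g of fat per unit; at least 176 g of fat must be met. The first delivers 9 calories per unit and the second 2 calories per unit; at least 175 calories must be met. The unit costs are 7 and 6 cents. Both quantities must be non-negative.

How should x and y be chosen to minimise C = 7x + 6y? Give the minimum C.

x = 27, y = 61/3, minimum C = 311

Extreme points and C = 7x + 6y:
  (0, 175/2) → C = 525
  (88, 0) → C = 616
  (27, 61/3) → C = 311
  (133/17, 889/17) → C = 6265/17
The feasible region is unbounded (it extends along (0, 1), (1, 0)), but C strictly increases along every unbounded feasible direction, so there is no improving ray and the minimum is attained at a vertex.

The optimum lies where 5x + 3y = 196 and 2x + 6y = 176.
Solving simultaneously gives x = 27, y = 61/3.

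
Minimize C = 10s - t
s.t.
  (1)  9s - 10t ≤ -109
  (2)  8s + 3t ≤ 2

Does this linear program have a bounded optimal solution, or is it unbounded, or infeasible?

From the feasible point (-307/107, 890/107), moving in the direction (-3, 8) keeps every constraint satisfied while C decreases without bound.

unbounded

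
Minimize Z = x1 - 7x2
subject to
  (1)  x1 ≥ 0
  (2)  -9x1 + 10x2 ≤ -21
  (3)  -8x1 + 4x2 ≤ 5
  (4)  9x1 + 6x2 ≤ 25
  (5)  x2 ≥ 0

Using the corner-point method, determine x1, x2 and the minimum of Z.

The binding constraints are -9x1 + 10x2 = -21 and 9x1 + 6x2 = 25.
Solving simultaneously gives x1 = 47/18, x2 = 1/4.

x1 = 47/18, x2 = 1/4, minimum Z = 31/36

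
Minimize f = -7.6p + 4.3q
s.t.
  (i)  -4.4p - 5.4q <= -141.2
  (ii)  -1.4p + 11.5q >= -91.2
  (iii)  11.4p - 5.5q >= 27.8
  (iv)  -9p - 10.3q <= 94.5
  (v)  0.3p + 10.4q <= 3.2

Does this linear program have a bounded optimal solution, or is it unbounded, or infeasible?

bounded optimum

Corner points and f = -7.6p + 4.3q:
  (52907/1454, -2545/727) → f = -2119901/7270
  (72560/2207, -1414/2207) → f = -2787681/11035
  (98528/1801, -2288/1801) → f = -3793256/9005
The feasible region has finitely many vertices and no improving ray; the minimum is -3793256/9005 at (98528/1801, -2288/1801).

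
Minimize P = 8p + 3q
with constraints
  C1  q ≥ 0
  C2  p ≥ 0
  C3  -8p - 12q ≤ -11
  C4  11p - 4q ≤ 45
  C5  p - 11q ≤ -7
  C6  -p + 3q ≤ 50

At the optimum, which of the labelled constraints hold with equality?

C2 and C3

Vertices and P = 8p + 3q:
  (0, 11/12) → P = 11/4
  (0, 50/3) → P = 50
  (37/100, 67/100) → P = 497/100
  (523/117, 122/117) → P = 350/9
  (335/29, 595/29) → P = 4465/29

The minimum is at (0, 11/12). Substituting into each constraint, equality holds for C2 and C3; the remaining constraints have slack.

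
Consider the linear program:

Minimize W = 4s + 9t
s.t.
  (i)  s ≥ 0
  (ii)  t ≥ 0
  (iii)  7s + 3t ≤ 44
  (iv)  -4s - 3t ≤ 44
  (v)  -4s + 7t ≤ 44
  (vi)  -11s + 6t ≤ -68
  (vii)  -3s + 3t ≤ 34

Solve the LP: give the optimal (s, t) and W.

Vertices and W = 4s + 9t:
  (44/7, 0) → W = 176/7
  (68/11, 0) → W = 272/11
  (156/25, 8/75) → W = 648/25

At the optimal vertex, t = 0 and -11s + 6t = -68.
Solving simultaneously gives s = 68/11, t = 0.

s = 68/11, t = 0, minimum W = 272/11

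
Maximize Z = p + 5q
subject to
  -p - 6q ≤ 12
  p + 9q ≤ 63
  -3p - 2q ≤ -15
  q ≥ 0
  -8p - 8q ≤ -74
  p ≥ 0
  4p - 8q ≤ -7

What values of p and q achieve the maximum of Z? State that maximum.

Corner points and Z = p + 5q:
  (81/32, 215/32) → Z = 289/8
  (441/44, 259/44) → Z = 434/11
  (67/12, 11/3) → Z = 287/12

p = 441/44, q = 259/44, maximum Z = 434/11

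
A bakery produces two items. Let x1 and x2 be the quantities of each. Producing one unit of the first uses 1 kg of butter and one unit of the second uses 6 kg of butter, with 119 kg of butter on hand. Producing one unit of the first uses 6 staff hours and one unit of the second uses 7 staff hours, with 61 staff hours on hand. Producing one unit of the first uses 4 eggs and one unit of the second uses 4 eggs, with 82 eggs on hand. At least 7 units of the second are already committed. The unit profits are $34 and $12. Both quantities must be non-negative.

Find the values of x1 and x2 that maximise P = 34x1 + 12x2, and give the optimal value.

Feasible corners and P = 34x1 + 12x2:
  (0, 61/7) → P = 732/7
  (0, 7) → P = 84
  (2, 7) → P = 152

The optimum lies where 6x1 + 7x2 = 61 and x2 = 7.
Solving simultaneously gives x1 = 2, x2 = 7.

x1 = 2, x2 = 7, maximum P = 152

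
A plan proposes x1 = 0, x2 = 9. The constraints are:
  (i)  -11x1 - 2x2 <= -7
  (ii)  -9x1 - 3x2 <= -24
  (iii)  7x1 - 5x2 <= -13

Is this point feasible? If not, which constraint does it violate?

(i): -18 ≤ -7 ✓
(ii): -27 ≤ -24 ✓
(iii): -45 ≤ -13 ✓

feasible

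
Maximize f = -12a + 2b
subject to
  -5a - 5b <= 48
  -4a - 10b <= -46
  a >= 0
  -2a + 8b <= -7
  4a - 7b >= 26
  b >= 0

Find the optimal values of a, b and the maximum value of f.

The feasible region is unbounded (it extends along (1, 0), (4, 1)), but f strictly decreases along every unbounded feasible direction, so there is no improving ray and the maximum is attained at a vertex.

At the optimal vertex, -4a - 10b = -46 and 4a - 7b = 26.
Solving simultaneously gives a = 291/34, b = 20/17.

a = 291/34, b = 20/17, maximum f = -1706/17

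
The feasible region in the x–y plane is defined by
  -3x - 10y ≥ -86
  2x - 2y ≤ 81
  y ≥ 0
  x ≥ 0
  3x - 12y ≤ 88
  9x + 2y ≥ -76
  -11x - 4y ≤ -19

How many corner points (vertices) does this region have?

Of the 21 pairwise boundary intersections, those satisfying every inequality are:
  (86/3, 0)
  (0, 43/5)
  (19/11, 0)
  (0, 19/4)

4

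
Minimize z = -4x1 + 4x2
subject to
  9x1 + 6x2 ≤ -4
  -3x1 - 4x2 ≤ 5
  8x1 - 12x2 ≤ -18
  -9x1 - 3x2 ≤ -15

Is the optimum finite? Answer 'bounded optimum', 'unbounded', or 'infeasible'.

infeasible

The boundaries 9x1 + 6x2 = -4 and 8x1 - 12x2 = -18 meet at (-1, 5/6), but that point violates -9x1 - 3x2 ≤ -15. Every candidate vertex is excluded by some other constraint, so the feasible region is empty.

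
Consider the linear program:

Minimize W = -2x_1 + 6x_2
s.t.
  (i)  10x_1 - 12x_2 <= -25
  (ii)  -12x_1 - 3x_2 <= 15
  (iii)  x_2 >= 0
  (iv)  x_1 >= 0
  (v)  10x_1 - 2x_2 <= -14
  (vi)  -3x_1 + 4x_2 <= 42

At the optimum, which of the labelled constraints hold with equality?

Vertices and W = -2x_1 + 6x_2:
  (0, 7) → W = 42
  (0, 21/2) → W = 63
  (14/17, 189/17) → W = 1106/17

The minimum is at (0, 7). Substituting into each constraint, equality holds for (iv) and (v); the remaining constraints have slack.

(iv) and (v)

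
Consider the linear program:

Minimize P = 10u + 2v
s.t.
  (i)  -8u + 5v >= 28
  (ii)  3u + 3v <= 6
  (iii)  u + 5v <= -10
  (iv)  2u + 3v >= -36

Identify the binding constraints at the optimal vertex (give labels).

(iii) and (iv)

Feasible corners and P = 10u + 2v:
  (-38/9, -52/45) → P = -668/15
  (-132/17, -116/17) → P = -1552/17
  (-150/7, 16/7) → P = -1468/7

The minimum is at (-150/7, 16/7). Substituting into each constraint, equality holds for (iii) and (iv); the remaining constraints have slack.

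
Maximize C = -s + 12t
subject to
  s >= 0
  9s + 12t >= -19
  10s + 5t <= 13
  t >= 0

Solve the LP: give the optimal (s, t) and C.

s = 0, t = 13/5, maximum C = 156/5

Extreme points and C = -s + 12t:
  (0, 13/5) → C = 156/5
  (0, 0) → C = 0
  (13/10, 0) → C = -13/10

The optimum lies where s = 0 and 10s + 5t = 13.
Solving simultaneously gives s = 0, t = 13/5.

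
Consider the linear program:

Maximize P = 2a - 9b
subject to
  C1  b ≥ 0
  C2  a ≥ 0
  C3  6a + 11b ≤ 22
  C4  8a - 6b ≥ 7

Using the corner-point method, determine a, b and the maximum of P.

Extreme points and P = 2a - 9b:
  (11/3, 0) → P = 22/3
  (7/8, 0) → P = 7/4
  (209/124, 67/62) → P = -197/31

a = 11/3, b = 0, maximum P = 22/3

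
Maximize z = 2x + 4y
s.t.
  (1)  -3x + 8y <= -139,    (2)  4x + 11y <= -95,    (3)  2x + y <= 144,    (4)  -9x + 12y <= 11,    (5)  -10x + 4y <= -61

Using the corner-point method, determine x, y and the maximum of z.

x = 1679/18, y = -383/9, maximum z = 49/3

Vertices and z = 2x + 4y:
  (769/65, -841/65) → z = -1826/65
  (-1, -71/4) → z = -73
  (1679/18, -383/9) → z = 49/3
The feasible region is unbounded (it extends along (1, -2), (-2, -5)), but z strictly decreases along every unbounded feasible direction, so there is no improving ray and the maximum is attained at a vertex.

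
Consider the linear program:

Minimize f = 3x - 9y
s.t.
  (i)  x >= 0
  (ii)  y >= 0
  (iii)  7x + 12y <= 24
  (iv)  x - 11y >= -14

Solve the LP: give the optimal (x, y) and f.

Vertices and f = 3x - 9y:
  (0, 0) → f = 0
  (0, 14/11) → f = -126/11
  (24/7, 0) → f = 72/7
  (96/89, 122/89) → f = -810/89

The optimum lies where x = 0 and x - 11y = -14.
Solving simultaneously gives x = 0, y = 14/11.

x = 0, y = 14/11, minimum f = -126/11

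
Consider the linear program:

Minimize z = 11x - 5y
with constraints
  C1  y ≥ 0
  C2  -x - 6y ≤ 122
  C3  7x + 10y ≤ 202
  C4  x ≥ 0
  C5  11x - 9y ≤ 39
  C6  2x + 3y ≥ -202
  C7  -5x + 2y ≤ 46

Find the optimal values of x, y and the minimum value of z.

Extreme points and z = 11x - 5y:
  (0, 0) → z = 0
  (39/11, 0) → z = 39
  (0, 101/5) → z = -101
  (2208/173, 1949/173) → z = 14543/173

The optimum lies where 7x + 10y = 202 and x = 0.
Solving simultaneously gives x = 0, y = 101/5.

x = 0, y = 101/5, minimum z = -101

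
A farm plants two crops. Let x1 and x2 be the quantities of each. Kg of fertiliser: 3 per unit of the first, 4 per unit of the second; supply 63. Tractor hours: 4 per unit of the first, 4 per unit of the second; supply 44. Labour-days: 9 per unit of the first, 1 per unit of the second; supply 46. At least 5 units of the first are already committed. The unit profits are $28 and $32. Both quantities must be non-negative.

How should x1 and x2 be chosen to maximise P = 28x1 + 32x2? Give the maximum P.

x1 = 5, x2 = 1, maximum P = 172

Corner points and P = 28x1 + 32x2:
  (46/9, 0) → P = 1288/9
  (5, 0) → P = 140
  (5, 1) → P = 172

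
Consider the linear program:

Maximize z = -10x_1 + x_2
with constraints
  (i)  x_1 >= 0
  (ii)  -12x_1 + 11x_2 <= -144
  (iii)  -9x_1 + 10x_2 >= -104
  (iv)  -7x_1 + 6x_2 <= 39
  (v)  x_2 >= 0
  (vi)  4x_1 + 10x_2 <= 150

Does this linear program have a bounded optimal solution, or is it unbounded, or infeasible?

Corner points and z = -10x_1 + x_2:
  (296/21, 16/7) → z = -416/3
  (1545/82, 306/41) → z = -7419/41
  (254/13, 467/65) → z = -941/5
The feasible region has finitely many vertices and no improving ray; the maximum is -416/3 at (296/21, 16/7).

bounded optimum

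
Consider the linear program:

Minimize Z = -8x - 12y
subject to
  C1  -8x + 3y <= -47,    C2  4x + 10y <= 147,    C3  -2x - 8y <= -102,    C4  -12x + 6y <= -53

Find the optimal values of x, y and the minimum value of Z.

x = 13, y = 19/2, minimum Z = -218

Extreme points and Z = -8x - 12y:
  (911/92, 247/23) → Z = -4786/23
  (341/35, 361/35) → Z = -1412/7
  (13, 19/2) → Z = -218

The binding constraints are 4x + 10y = 147 and -2x - 8y = -102.
Solving simultaneously gives x = 13, y = 19/2.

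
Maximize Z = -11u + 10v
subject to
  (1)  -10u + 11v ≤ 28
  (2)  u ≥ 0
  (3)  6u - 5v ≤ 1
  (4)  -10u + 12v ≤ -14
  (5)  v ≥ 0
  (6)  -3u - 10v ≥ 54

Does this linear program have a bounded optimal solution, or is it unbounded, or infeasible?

The boundaries v = 0 and -3u - 10v = 54 meet at (-18, 0), but that point violates -10u + 11v ≤ 28. Every candidate vertex is excluded by some other constraint, so the feasible region is empty.

infeasible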